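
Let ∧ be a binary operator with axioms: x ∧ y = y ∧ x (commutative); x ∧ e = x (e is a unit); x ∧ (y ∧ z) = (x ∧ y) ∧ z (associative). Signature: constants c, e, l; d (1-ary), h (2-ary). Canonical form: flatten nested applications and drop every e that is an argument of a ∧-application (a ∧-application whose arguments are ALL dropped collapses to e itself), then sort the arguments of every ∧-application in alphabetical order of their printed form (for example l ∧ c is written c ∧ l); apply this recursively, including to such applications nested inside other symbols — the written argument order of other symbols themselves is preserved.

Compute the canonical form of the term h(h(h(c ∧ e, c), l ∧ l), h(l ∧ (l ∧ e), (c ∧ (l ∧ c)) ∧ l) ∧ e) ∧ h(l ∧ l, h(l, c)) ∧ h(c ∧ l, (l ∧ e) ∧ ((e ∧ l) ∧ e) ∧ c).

Answer: h(c ∧ l, c ∧ l ∧ l) ∧ h(h(h(c, c), l ∧ l), h(l ∧ l, c ∧ c ∧ l ∧ l)) ∧ h(l ∧ l, h(l, c))

Derivation:
Inside:  h(h(h(c ∧ e, c), l ∧ l), h(l ∧ (l ∧ e), (c ∧ (l ∧ c)) ∧ l) ∧ e)  →  h(h(h(c, c), l ∧ l), h(l ∧ l, c ∧ c ∧ l ∧ l))
Canonicalize subterm:  h(c ∧ l, (l ∧ e) ∧ ((e ∧ l) ∧ e) ∧ c)  →  h(c ∧ l, c ∧ l ∧ l)
Sort:  h(c ∧ l, c ∧ l ∧ l) ∧ h(h(h(c, c), l ∧ l), h(l ∧ l, c ∧ c ∧ l ∧ l)) ∧ h(l ∧ l, h(l, c))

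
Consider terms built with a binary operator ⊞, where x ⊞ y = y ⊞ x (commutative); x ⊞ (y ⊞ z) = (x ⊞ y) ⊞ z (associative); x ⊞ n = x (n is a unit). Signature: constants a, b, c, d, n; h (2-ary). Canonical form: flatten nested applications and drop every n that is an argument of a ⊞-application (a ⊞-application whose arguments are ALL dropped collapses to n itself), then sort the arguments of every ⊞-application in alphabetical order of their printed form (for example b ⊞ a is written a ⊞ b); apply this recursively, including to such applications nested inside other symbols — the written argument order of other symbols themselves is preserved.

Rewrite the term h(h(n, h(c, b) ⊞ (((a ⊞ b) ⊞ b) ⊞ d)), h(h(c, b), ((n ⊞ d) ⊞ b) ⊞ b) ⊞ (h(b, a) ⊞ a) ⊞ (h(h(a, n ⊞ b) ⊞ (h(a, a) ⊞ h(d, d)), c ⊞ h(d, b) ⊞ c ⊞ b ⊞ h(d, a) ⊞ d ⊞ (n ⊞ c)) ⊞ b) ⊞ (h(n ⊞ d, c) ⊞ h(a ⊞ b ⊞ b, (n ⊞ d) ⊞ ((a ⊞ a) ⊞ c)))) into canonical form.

Work inside:  h(h(c, b), ((n ⊞ d) ⊞ b) ⊞ b) ⊞ (h(b, a) ⊞ a) ⊞ (h(h(a, n ⊞ b) ⊞ (h(a, a) ⊞ h(d, d)), c ⊞ h(d, b) ⊞ c ⊞ b ⊞ h(d, a) ⊞ d ⊞ (n ⊞ c)) ⊞ b) ⊞ (h(n ⊞ d, c) ⊞ h(a ⊞ b ⊞ b, (n ⊞ d) ⊞ ((a ⊞ a) ⊞ c)))
Un-nest:  h(h(c, b), ((n ⊞ d) ⊞ b) ⊞ b) ⊞ h(b, a) ⊞ a ⊞ h(h(a, n ⊞ b) ⊞ (h(a, a) ⊞ h(d, d)), c ⊞ h(d, b) ⊞ c ⊞ b ⊞ h(d, a) ⊞ d ⊞ (n ⊞ c)) ⊞ b ⊞ h(n ⊞ d, c) ⊞ h(a ⊞ b ⊞ b, (n ⊞ d) ⊞ ((a ⊞ a) ⊞ c))
Inside:  h(h(c, b), ((n ⊞ d) ⊞ b) ⊞ b)  →  h(h(c, b), b ⊞ b ⊞ d)
Inside:  h(h(a, n ⊞ b) ⊞ (h(a, a) ⊞ h(d, d)), c ⊞ h(d, b) ⊞ c ⊞ b ⊞ h(d, a) ⊞ d ⊞ (n ⊞ c))  →  h(h(a, a) ⊞ h(a, b) ⊞ h(d, d), b ⊞ c ⊞ c ⊞ c ⊞ d ⊞ h(d, a) ⊞ h(d, b))
Inside:  h(n ⊞ d, c)  →  h(d, c)
Sort:  a ⊞ b ⊞ h(a ⊞ b ⊞ b, a ⊞ a ⊞ c ⊞ d) ⊞ h(b, a) ⊞ h(d, c) ⊞ h(h(a, a) ⊞ h(a, b) ⊞ h(d, d), b ⊞ c ⊞ c ⊞ c ⊞ d ⊞ h(d, a) ⊞ h(d, b)) ⊞ h(h(c, b), b ⊞ b ⊞ d)
Rebuild:  h(h(n, a ⊞ b ⊞ b ⊞ d ⊞ h(c, b)), a ⊞ b ⊞ h(a ⊞ b ⊞ b, a ⊞ a ⊞ c ⊞ d) ⊞ h(b, a) ⊞ h(d, c) ⊞ h(h(a, a) ⊞ h(a, b) ⊞ h(d, d), b ⊞ c ⊞ c ⊞ c ⊞ d ⊞ h(d, a) ⊞ h(d, b)) ⊞ h(h(c, b), b ⊞ b ⊞ d))

Answer: h(h(n, a ⊞ b ⊞ b ⊞ d ⊞ h(c, b)), a ⊞ b ⊞ h(a ⊞ b ⊞ b, a ⊞ a ⊞ c ⊞ d) ⊞ h(b, a) ⊞ h(d, c) ⊞ h(h(a, a) ⊞ h(a, b) ⊞ h(d, d), b ⊞ c ⊞ c ⊞ c ⊞ d ⊞ h(d, a) ⊞ h(d, b)) ⊞ h(h(c, b), b ⊞ b ⊞ d))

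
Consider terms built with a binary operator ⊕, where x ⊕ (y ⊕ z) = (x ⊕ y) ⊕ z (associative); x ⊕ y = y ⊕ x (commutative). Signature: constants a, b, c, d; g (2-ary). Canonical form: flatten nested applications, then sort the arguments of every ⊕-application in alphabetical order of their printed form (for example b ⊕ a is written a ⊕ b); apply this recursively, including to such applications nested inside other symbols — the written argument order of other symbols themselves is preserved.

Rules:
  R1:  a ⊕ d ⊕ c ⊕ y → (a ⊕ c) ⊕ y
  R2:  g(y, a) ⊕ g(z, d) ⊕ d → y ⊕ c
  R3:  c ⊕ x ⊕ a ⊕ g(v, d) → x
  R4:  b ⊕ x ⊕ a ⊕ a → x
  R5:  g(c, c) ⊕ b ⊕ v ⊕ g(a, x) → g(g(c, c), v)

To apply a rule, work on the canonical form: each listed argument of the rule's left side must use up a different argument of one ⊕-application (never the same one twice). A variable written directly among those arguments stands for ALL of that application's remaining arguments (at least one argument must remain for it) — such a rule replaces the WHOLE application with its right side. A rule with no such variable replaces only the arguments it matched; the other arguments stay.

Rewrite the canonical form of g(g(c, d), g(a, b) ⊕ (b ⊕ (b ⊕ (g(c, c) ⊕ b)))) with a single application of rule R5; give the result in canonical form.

Canonical form:  g(g(c, d), b ⊕ b ⊕ b ⊕ g(a, b) ⊕ g(c, c))
Match R5:  consume b, g(a, b), g(c, c);  v := b ⊕ b, x := b
The extension variable absorbs all remaining arguments, so the whole application is rewritten.
New term:  g(g(c, d), g(g(c, c), b ⊕ b))

Answer: g(g(c, d), g(g(c, c), b ⊕ b))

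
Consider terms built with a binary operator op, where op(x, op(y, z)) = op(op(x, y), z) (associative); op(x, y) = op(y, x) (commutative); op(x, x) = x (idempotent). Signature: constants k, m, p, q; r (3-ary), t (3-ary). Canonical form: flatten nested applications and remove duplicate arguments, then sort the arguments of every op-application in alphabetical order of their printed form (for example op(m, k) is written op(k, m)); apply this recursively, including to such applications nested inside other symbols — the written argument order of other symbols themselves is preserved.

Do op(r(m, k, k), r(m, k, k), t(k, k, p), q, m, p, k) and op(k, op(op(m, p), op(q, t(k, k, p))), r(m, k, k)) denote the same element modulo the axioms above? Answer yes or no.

Left:  op(r(m, k, k), r(m, k, k), t(k, k, p), q, m, p, k)
  Drop duplicates:  drop duplicate r(m, k, k)
  Sort:  op(k, m, p, q, r(m, k, k), t(k, k, p))
Right:  op(k, op(op(m, p), op(q, t(k, k, p))), r(m, k, k))
  Un-nest:  op(k, m, p, q, t(k, k, p), r(m, k, k))
  Sort:  op(k, m, p, q, r(m, k, k), t(k, k, p))

Answer: yes — both canonical forms are op(k, m, p, q, r(m, k, k), t(k, k, p))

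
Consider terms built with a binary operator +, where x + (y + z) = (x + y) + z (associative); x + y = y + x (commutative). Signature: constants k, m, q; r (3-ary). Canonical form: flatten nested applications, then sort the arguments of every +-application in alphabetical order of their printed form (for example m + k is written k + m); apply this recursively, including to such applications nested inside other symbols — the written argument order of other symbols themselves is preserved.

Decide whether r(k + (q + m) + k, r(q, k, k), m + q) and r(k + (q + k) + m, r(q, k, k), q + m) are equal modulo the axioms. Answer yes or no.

Left:  r(k + (q + m) + k, r(q, k, k), m + q)
  Descend into:  k + (q + m) + k
  Merge nested applications:  k + q + m + k
  Sort:  k + k + m + q
  Put back:  r(k + k + m + q, r(q, k, k), m + q)
Right:  r(k + (q + k) + m, r(q, k, k), q + m)
  Descend into:  k + (q + k) + m
  Un-nest:  k + q + k + m
  Sort:  k + k + m + q
  Reassemble:  r(k + k + m + q, r(q, k, k), m + q)

Answer: yes — both canonical forms are r(k + k + m + q, r(q, k, k), m + q)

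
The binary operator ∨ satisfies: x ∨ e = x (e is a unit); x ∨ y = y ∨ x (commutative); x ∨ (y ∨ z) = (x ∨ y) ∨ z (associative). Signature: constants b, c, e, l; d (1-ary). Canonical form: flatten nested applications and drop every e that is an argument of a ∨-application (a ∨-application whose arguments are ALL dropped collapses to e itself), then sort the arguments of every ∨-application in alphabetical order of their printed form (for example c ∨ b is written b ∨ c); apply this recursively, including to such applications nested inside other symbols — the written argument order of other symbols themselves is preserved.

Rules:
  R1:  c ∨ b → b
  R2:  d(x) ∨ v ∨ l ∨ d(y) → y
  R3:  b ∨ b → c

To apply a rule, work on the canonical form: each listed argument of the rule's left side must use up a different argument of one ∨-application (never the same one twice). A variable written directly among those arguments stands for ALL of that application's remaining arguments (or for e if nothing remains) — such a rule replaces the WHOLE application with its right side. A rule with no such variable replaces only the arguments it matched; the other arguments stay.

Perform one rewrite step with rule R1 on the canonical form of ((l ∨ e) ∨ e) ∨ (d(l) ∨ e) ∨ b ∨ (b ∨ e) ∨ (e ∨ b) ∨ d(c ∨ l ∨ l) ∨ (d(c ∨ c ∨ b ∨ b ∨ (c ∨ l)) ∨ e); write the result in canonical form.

Canonical form:  b ∨ b ∨ b ∨ d(b ∨ b ∨ c ∨ c ∨ c ∨ l) ∨ d(c ∨ l ∨ l) ∨ d(l) ∨ l
Match R1:  consume b, c
New term:  b ∨ b ∨ b ∨ d(b ∨ b ∨ c ∨ c ∨ l) ∨ d(c ∨ l ∨ l) ∨ d(l) ∨ l

Answer: b ∨ b ∨ b ∨ d(b ∨ b ∨ c ∨ c ∨ l) ∨ d(c ∨ l ∨ l) ∨ d(l) ∨ l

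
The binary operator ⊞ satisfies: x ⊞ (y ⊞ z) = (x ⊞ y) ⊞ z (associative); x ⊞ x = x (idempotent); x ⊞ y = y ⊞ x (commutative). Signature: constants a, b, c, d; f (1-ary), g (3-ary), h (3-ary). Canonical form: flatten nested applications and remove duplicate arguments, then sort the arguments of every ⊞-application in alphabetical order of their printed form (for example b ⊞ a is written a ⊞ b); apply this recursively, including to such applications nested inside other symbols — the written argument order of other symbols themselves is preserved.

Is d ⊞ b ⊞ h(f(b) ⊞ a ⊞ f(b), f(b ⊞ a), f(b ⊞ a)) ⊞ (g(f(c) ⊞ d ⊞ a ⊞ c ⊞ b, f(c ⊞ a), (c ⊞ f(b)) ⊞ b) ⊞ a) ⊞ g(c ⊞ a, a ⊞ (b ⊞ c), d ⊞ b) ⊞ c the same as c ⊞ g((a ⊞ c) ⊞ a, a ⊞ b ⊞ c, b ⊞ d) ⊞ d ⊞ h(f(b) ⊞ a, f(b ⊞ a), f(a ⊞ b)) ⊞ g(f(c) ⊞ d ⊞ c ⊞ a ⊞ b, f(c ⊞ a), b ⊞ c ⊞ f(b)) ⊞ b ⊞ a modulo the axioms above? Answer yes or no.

Left:  d ⊞ b ⊞ h(f(b) ⊞ a ⊞ f(b), f(b ⊞ a), f(b ⊞ a)) ⊞ (g(f(c) ⊞ d ⊞ a ⊞ c ⊞ b, f(c ⊞ a), (c ⊞ f(b)) ⊞ b) ⊞ a) ⊞ g(c ⊞ a, a ⊞ (b ⊞ c), d ⊞ b) ⊞ c
  Flatten:  d ⊞ b ⊞ h(f(b) ⊞ a ⊞ f(b), f(b ⊞ a), f(b ⊞ a)) ⊞ g(f(c) ⊞ d ⊞ a ⊞ c ⊞ b, f(c ⊞ a), (c ⊞ f(b)) ⊞ b) ⊞ a ⊞ g(c ⊞ a, a ⊞ (b ⊞ c), d ⊞ b) ⊞ c
  Canonicalize subterm:  h(f(b) ⊞ a ⊞ f(b), f(b ⊞ a), f(b ⊞ a))  →  h(a ⊞ f(b), f(a ⊞ b), f(a ⊞ b))
  Simplify inside:  g(f(c) ⊞ d ⊞ a ⊞ c ⊞ b, f(c ⊞ a), (c ⊞ f(b)) ⊞ b)  →  g(a ⊞ b ⊞ c ⊞ d ⊞ f(c), f(a ⊞ c), b ⊞ c ⊞ f(b))
  Simplify inside:  g(c ⊞ a, a ⊞ (b ⊞ c), d ⊞ b)  →  g(a ⊞ c, a ⊞ b ⊞ c, b ⊞ d)
  Order the arguments:  a ⊞ b ⊞ c ⊞ d ⊞ g(a ⊞ b ⊞ c ⊞ d ⊞ f(c), f(a ⊞ c), b ⊞ c ⊞ f(b)) ⊞ g(a ⊞ c, a ⊞ b ⊞ c, b ⊞ d) ⊞ h(a ⊞ f(b), f(a ⊞ b), f(a ⊞ b))
Right:  c ⊞ g((a ⊞ c) ⊞ a, a ⊞ b ⊞ c, b ⊞ d) ⊞ d ⊞ h(f(b) ⊞ a, f(b ⊞ a), f(a ⊞ b)) ⊞ g(f(c) ⊞ d ⊞ c ⊞ a ⊞ b, f(c ⊞ a), b ⊞ c ⊞ f(b)) ⊞ b ⊞ a
  Canonicalize subterm:  g((a ⊞ c) ⊞ a, a ⊞ b ⊞ c, b ⊞ d)  →  g(a ⊞ c, a ⊞ b ⊞ c, b ⊞ d)
  Inside:  h(f(b) ⊞ a, f(b ⊞ a), f(a ⊞ b))  →  h(a ⊞ f(b), f(a ⊞ b), f(a ⊞ b))
  Simplify inside:  g(f(c) ⊞ d ⊞ c ⊞ a ⊞ b, f(c ⊞ a), b ⊞ c ⊞ f(b))  →  g(a ⊞ b ⊞ c ⊞ d ⊞ f(c), f(a ⊞ c), b ⊞ c ⊞ f(b))
  Sort arguments:  a ⊞ b ⊞ c ⊞ d ⊞ g(a ⊞ b ⊞ c ⊞ d ⊞ f(c), f(a ⊞ c), b ⊞ c ⊞ f(b)) ⊞ g(a ⊞ c, a ⊞ b ⊞ c, b ⊞ d) ⊞ h(a ⊞ f(b), f(a ⊞ b), f(a ⊞ b))

Answer: yes — both canonical forms are a ⊞ b ⊞ c ⊞ d ⊞ g(a ⊞ b ⊞ c ⊞ d ⊞ f(c), f(a ⊞ c), b ⊞ c ⊞ f(b)) ⊞ g(a ⊞ c, a ⊞ b ⊞ c, b ⊞ d) ⊞ h(a ⊞ f(b), f(a ⊞ b), f(a ⊞ b))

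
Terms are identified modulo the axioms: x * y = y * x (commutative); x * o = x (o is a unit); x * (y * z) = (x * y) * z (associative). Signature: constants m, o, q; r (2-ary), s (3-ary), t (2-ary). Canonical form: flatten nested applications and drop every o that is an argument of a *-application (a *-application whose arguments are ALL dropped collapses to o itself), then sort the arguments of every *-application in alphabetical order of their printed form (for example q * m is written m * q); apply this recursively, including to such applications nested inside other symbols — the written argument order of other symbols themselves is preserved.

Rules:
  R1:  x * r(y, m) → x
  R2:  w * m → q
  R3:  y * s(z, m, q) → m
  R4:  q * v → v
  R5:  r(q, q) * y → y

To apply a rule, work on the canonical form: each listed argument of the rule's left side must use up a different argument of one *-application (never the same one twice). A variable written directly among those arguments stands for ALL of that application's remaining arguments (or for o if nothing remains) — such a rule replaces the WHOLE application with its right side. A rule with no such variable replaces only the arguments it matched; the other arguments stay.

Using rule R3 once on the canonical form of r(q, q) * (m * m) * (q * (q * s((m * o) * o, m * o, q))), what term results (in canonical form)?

Canonical form:  m * m * q * q * r(q, q) * s(m, m, q)
R3 matches:  uses s(m, m, q);  y := m * m * q * q * r(q, q), z := m
The extension variable absorbs all remaining arguments, so the whole application is rewritten.
Result:  m

Answer: m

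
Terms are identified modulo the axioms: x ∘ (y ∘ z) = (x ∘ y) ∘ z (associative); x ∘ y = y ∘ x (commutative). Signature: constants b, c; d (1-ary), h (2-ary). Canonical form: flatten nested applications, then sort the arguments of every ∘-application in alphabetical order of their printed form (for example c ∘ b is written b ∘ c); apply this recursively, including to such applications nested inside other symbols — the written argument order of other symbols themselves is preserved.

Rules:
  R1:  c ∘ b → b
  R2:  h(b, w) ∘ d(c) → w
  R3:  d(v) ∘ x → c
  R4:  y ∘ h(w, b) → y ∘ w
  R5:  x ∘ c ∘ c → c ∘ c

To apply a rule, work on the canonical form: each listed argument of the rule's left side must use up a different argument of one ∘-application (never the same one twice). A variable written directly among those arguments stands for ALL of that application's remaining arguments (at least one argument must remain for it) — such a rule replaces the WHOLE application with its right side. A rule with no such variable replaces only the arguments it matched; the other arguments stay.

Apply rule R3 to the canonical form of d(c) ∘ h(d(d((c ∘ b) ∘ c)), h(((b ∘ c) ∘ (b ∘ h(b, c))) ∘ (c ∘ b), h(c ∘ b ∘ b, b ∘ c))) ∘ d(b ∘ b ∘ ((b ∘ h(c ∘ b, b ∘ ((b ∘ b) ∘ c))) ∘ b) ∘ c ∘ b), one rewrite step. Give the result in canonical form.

Answer: c

Derivation:
Canonical form:  d(b ∘ b ∘ b ∘ b ∘ b ∘ c ∘ h(b ∘ c, b ∘ b ∘ b ∘ c)) ∘ d(c) ∘ h(d(d(b ∘ c ∘ c)), h(b ∘ b ∘ b ∘ c ∘ c ∘ h(b, c), h(b ∘ b ∘ c, b ∘ c)))
Match R3:  consume d(b ∘ b ∘ b ∘ b ∘ b ∘ c ∘ h(b ∘ c, b ∘ b ∘ b ∘ c));  v := b ∘ b ∘ b ∘ b ∘ b ∘ c ∘ h(b ∘ c, b ∘ b ∘ b ∘ c), x := d(c) ∘ h(d(d(b ∘ c ∘ c)), h(b ∘ b ∘ b ∘ c ∘ c ∘ h(b, c), h(b ∘ b ∘ c, b ∘ c)))
The extension variable absorbs all remaining arguments, so the whole application is rewritten.
Result:  c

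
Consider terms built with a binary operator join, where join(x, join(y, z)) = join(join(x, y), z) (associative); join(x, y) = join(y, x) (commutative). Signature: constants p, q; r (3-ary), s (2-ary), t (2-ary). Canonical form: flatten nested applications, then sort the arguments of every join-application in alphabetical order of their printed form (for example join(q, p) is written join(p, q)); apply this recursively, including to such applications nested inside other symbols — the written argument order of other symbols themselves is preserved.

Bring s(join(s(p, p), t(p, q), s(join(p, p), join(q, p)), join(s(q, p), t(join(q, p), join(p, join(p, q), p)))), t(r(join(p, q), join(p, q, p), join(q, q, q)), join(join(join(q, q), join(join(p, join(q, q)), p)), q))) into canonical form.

Descend into:  join(s(p, p), t(p, q), s(join(p, p), join(q, p)), join(s(q, p), t(join(q, p), join(p, join(p, q), p))))
Flatten:  join(s(p, p), t(p, q), s(join(p, p), join(q, p)), s(q, p), t(join(q, p), join(p, join(p, q), p)))
Simplify inside:  s(join(p, p), join(q, p))  →  s(join(p, p), join(p, q))
Canonicalize subterm:  t(join(q, p), join(p, join(p, q), p))  →  t(join(p, q), join(p, p, p, q))
Order the arguments:  join(s(join(p, p), join(p, q)), s(p, p), s(q, p), t(join(p, q), join(p, p, p, q)), t(p, q))
Put back:  s(join(s(join(p, p), join(p, q)), s(p, p), s(q, p), t(join(p, q), join(p, p, p, q)), t(p, q)), t(r(join(p, q), join(p, p, q), join(q, q, q)), join(p, p, q, q, q, q, q)))

Answer: s(join(s(join(p, p), join(p, q)), s(p, p), s(q, p), t(join(p, q), join(p, p, p, q)), t(p, q)), t(r(join(p, q), join(p, p, q), join(q, q, q)), join(p, p, q, q, q, q, q)))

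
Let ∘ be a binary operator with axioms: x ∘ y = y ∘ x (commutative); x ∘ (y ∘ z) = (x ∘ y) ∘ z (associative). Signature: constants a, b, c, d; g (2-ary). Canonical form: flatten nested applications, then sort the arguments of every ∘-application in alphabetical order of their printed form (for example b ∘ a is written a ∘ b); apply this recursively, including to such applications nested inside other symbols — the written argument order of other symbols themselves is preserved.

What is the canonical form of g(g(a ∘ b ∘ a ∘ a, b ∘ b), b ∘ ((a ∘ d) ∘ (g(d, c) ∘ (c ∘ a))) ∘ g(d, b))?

Focus inside:  b ∘ ((a ∘ d) ∘ (g(d, c) ∘ (c ∘ a))) ∘ g(d, b)
Flatten:  b ∘ a ∘ d ∘ g(d, c) ∘ c ∘ a ∘ g(d, b)
Order the arguments:  a ∘ a ∘ b ∘ c ∘ d ∘ g(d, b) ∘ g(d, c)
Rebuild:  g(g(a ∘ a ∘ a ∘ b, b ∘ b), a ∘ a ∘ b ∘ c ∘ d ∘ g(d, b) ∘ g(d, c))

Answer: g(g(a ∘ a ∘ a ∘ b, b ∘ b), a ∘ a ∘ b ∘ c ∘ d ∘ g(d, b) ∘ g(d, c))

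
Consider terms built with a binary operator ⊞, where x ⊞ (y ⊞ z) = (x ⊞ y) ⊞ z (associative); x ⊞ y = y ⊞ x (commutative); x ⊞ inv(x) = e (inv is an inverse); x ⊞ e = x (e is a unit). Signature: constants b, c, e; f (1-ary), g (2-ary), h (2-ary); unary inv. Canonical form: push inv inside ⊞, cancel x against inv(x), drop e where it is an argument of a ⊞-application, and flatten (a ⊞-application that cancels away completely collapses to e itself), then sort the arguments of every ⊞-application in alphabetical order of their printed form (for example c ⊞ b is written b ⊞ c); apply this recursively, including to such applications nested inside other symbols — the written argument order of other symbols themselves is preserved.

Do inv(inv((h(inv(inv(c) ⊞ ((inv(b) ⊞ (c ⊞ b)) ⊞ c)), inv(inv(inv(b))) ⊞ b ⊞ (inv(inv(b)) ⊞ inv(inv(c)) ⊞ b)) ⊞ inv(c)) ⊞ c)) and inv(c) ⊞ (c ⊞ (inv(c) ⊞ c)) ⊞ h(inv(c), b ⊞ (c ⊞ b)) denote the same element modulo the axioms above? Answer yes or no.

Left:  inv(inv((h(inv(inv(c) ⊞ ((inv(b) ⊞ (c ⊞ b)) ⊞ c)), inv(inv(inv(b))) ⊞ b ⊞ (inv(inv(b)) ⊞ inv(inv(c)) ⊞ b)) ⊞ inv(c)) ⊞ c))
  Push inv inside:  distribute inv over ⊞ and collapse double inv
  Inverses cancel:  c cancels
  Collect:  h(inv(c), b ⊞ b ⊞ c)
Right:  inv(c) ⊞ (c ⊞ (inv(c) ⊞ c)) ⊞ h(inv(c), b ⊞ (c ⊞ b))
  Cancel inverse pairs:  c cancels
  Collect terms:  h(inv(c), b ⊞ b ⊞ c)

Answer: yes — both canonical forms are h(inv(c), b ⊞ b ⊞ c)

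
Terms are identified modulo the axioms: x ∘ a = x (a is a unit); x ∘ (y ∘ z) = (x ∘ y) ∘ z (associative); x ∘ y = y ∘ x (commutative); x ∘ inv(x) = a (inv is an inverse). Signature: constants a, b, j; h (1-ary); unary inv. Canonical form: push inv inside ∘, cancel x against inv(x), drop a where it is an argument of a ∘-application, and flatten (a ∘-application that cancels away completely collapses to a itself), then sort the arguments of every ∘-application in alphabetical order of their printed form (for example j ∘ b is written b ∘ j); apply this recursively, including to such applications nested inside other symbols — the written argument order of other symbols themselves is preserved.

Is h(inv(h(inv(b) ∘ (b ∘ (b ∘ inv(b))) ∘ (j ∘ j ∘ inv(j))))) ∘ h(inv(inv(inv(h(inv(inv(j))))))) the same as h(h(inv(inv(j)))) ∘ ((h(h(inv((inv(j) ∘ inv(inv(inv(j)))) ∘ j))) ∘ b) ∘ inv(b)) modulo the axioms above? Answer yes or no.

Answer: no — h(inv(h(j))) ∘ h(inv(h(j))) vs h(h(j)) ∘ h(h(j))

Derivation:
Left:  h(inv(h(inv(b) ∘ (b ∘ (b ∘ inv(b))) ∘ (j ∘ j ∘ inv(j))))) ∘ h(inv(inv(inv(h(inv(inv(j)))))))
  Push inv inside:  distribute inv over ∘ and collapse double inv
  Combine occurrences:  h(inv(h(j))) ∘ h(inv(h(j)))
Right:  h(h(inv(inv(j)))) ∘ ((h(h(inv((inv(j) ∘ inv(inv(inv(j)))) ∘ j))) ∘ b) ∘ inv(b))
  Push inv inside:  distribute inv over ∘ and collapse double inv
  Cancel inverse pairs:  b cancels
  Combine occurrences:  h(h(j)) ∘ h(h(j))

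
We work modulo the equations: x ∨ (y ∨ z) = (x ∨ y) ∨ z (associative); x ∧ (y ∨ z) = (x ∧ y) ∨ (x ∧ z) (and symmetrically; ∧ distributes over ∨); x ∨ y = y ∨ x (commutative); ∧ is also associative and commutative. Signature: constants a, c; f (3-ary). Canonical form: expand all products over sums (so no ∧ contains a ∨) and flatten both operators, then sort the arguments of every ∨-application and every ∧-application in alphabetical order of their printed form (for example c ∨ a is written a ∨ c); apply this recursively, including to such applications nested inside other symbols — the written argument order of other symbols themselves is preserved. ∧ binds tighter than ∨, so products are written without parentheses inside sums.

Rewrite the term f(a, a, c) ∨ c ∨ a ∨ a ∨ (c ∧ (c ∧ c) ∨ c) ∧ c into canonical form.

Expand products over sums:  f(a, a, c) ∨ c ∨ a ∨ a ∨ c ∧ c ∧ c ∧ c ∨ c ∧ c
Sort:  a ∨ a ∨ c ∨ c ∧ c ∨ c ∧ c ∧ c ∧ c ∨ f(a, a, c)

Answer: a ∨ a ∨ c ∨ c ∧ c ∨ c ∧ c ∧ c ∧ c ∨ f(a, a, c)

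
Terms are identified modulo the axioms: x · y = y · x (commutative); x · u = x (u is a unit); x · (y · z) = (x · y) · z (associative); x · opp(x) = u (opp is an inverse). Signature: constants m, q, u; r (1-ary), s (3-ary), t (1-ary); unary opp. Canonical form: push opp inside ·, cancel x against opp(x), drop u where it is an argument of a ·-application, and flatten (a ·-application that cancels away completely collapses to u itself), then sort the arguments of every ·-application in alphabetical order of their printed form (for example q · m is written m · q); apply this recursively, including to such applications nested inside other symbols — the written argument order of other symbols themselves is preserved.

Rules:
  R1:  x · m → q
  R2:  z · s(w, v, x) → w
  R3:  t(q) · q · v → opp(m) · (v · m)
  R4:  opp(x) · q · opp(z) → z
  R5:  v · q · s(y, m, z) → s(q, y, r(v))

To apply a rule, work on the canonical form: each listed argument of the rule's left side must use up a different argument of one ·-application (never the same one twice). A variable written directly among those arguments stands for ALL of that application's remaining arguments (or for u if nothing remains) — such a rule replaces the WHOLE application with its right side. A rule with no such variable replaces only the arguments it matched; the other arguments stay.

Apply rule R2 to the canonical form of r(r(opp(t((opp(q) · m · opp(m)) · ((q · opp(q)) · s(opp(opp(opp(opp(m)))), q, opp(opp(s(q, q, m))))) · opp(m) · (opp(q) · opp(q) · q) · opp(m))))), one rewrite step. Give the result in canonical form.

Canonical form:  r(r(opp(t(opp(m) · opp(m) · opp(q) · opp(q) · s(m, q, s(q, q, m))))))
R2 matches:  uses s(m, q, s(q, q, m));  v := q, w := m, x := s(q, q, m), z := opp(m) · opp(m) · opp(q) · opp(q)
The variable takes the whole remainder — replace the entire application.
New term:  r(r(opp(t(m))))

Answer: r(r(opp(t(m))))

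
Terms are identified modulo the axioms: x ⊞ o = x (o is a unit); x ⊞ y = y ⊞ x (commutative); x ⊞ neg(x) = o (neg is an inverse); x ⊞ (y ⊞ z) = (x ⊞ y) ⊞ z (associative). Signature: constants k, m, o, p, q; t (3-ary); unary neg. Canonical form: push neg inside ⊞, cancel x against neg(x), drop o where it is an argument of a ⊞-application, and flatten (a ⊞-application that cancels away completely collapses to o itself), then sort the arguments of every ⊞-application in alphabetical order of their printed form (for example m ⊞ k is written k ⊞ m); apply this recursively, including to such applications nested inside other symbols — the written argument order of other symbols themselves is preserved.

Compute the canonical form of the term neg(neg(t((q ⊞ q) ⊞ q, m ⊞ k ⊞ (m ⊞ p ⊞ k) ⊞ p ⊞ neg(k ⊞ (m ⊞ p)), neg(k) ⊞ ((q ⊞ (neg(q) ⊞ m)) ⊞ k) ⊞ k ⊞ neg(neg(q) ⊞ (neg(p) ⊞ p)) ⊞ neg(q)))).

Answer: t(q ⊞ q ⊞ q, k ⊞ m ⊞ p, k ⊞ m)

Derivation:
Push neg inside:  distribute neg over ⊞ and collapse double neg
Combine occurrences:  t(q ⊞ q ⊞ q, k ⊞ m ⊞ p, k ⊞ m)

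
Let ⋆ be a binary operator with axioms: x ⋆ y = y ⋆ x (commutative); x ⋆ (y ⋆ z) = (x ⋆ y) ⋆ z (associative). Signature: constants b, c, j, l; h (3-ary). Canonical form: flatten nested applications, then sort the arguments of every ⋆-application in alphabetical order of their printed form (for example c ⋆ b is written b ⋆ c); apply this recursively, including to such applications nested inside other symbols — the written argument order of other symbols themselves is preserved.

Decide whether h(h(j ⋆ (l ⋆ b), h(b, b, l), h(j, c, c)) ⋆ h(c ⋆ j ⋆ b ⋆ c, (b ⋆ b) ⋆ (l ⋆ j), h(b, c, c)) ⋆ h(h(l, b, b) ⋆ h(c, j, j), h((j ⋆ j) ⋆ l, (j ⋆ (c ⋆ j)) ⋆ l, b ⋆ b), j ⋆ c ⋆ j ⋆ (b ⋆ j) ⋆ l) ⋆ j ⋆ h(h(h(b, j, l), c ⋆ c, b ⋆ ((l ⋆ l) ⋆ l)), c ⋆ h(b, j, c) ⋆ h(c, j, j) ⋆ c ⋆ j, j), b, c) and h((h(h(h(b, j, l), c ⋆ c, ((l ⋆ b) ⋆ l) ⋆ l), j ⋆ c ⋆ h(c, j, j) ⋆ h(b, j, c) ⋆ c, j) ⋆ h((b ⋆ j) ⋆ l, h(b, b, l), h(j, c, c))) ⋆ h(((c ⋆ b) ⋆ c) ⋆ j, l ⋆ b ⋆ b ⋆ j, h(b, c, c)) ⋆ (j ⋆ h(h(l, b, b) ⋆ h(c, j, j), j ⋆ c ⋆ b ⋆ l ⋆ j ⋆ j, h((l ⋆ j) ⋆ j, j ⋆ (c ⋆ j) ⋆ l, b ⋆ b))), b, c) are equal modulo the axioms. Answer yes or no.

Left:  h(h(j ⋆ (l ⋆ b), h(b, b, l), h(j, c, c)) ⋆ h(c ⋆ j ⋆ b ⋆ c, (b ⋆ b) ⋆ (l ⋆ j), h(b, c, c)) ⋆ h(h(l, b, b) ⋆ h(c, j, j), h((j ⋆ j) ⋆ l, (j ⋆ (c ⋆ j)) ⋆ l, b ⋆ b), j ⋆ c ⋆ j ⋆ (b ⋆ j) ⋆ l) ⋆ j ⋆ h(h(h(b, j, l), c ⋆ c, b ⋆ ((l ⋆ l) ⋆ l)), c ⋆ h(b, j, c) ⋆ h(c, j, j) ⋆ c ⋆ j, j), b, c)
  Descend into:  h(j ⋆ (l ⋆ b), h(b, b, l), h(j, c, c)) ⋆ h(c ⋆ j ⋆ b ⋆ c, (b ⋆ b) ⋆ (l ⋆ j), h(b, c, c)) ⋆ h(h(l, b, b) ⋆ h(c, j, j), h((j ⋆ j) ⋆ l, (j ⋆ (c ⋆ j)) ⋆ l, b ⋆ b), j ⋆ c ⋆ j ⋆ (b ⋆ j) ⋆ l) ⋆ j ⋆ h(h(h(b, j, l), c ⋆ c, b ⋆ ((l ⋆ l) ⋆ l)), c ⋆ h(b, j, c) ⋆ h(c, j, j) ⋆ c ⋆ j, j)
  Canonicalize subterm:  h(j ⋆ (l ⋆ b), h(b, b, l), h(j, c, c))  →  h(b ⋆ j ⋆ l, h(b, b, l), h(j, c, c))
  Simplify inside:  h(c ⋆ j ⋆ b ⋆ c, (b ⋆ b) ⋆ (l ⋆ j), h(b, c, c))  →  h(b ⋆ c ⋆ c ⋆ j, b ⋆ b ⋆ j ⋆ l, h(b, c, c))
  Inside:  h(h(l, b, b) ⋆ h(c, j, j), h((j ⋆ j) ⋆ l, (j ⋆ (c ⋆ j)) ⋆ l, b ⋆ b), j ⋆ c ⋆ j ⋆ (b ⋆ j) ⋆ l)  →  h(h(c, j, j) ⋆ h(l, b, b), h(j ⋆ j ⋆ l, c ⋆ j ⋆ j ⋆ l, b ⋆ b), b ⋆ c ⋆ j ⋆ j ⋆ j ⋆ l)
  Sort arguments:  h(b ⋆ c ⋆ c ⋆ j, b ⋆ b ⋆ j ⋆ l, h(b, c, c)) ⋆ h(b ⋆ j ⋆ l, h(b, b, l), h(j, c, c)) ⋆ h(h(c, j, j) ⋆ h(l, b, b), h(j ⋆ j ⋆ l, c ⋆ j ⋆ j ⋆ l, b ⋆ b), b ⋆ c ⋆ j ⋆ j ⋆ j ⋆ l) ⋆ h(h(h(b, j, l), c ⋆ c, b ⋆ l ⋆ l ⋆ l), c ⋆ c ⋆ h(b, j, c) ⋆ h(c, j, j) ⋆ j, j) ⋆ j
  Reassemble:  h(h(b ⋆ c ⋆ c ⋆ j, b ⋆ b ⋆ j ⋆ l, h(b, c, c)) ⋆ h(b ⋆ j ⋆ l, h(b, b, l), h(j, c, c)) ⋆ h(h(c, j, j) ⋆ h(l, b, b), h(j ⋆ j ⋆ l, c ⋆ j ⋆ j ⋆ l, b ⋆ b), b ⋆ c ⋆ j ⋆ j ⋆ j ⋆ l) ⋆ h(h(h(b, j, l), c ⋆ c, b ⋆ l ⋆ l ⋆ l), c ⋆ c ⋆ h(b, j, c) ⋆ h(c, j, j) ⋆ j, j) ⋆ j, b, c)
Right:  h((h(h(h(b, j, l), c ⋆ c, ((l ⋆ b) ⋆ l) ⋆ l), j ⋆ c ⋆ h(c, j, j) ⋆ h(b, j, c) ⋆ c, j) ⋆ h((b ⋆ j) ⋆ l, h(b, b, l), h(j, c, c))) ⋆ h(((c ⋆ b) ⋆ c) ⋆ j, l ⋆ b ⋆ b ⋆ j, h(b, c, c)) ⋆ (j ⋆ h(h(l, b, b) ⋆ h(c, j, j), j ⋆ c ⋆ b ⋆ l ⋆ j ⋆ j, h((l ⋆ j) ⋆ j, j ⋆ (c ⋆ j) ⋆ l, b ⋆ b))), b, c)
  Descend into:  (h(h(h(b, j, l), c ⋆ c, ((l ⋆ b) ⋆ l) ⋆ l), j ⋆ c ⋆ h(c, j, j) ⋆ h(b, j, c) ⋆ c, j) ⋆ h((b ⋆ j) ⋆ l, h(b, b, l), h(j, c, c))) ⋆ h(((c ⋆ b) ⋆ c) ⋆ j, l ⋆ b ⋆ b ⋆ j, h(b, c, c)) ⋆ (j ⋆ h(h(l, b, b) ⋆ h(c, j, j), j ⋆ c ⋆ b ⋆ l ⋆ j ⋆ j, h((l ⋆ j) ⋆ j, j ⋆ (c ⋆ j) ⋆ l, b ⋆ b)))
  Un-nest:  h(h(h(b, j, l), c ⋆ c, ((l ⋆ b) ⋆ l) ⋆ l), j ⋆ c ⋆ h(c, j, j) ⋆ h(b, j, c) ⋆ c, j) ⋆ h((b ⋆ j) ⋆ l, h(b, b, l), h(j, c, c)) ⋆ h(((c ⋆ b) ⋆ c) ⋆ j, l ⋆ b ⋆ b ⋆ j, h(b, c, c)) ⋆ j ⋆ h(h(l, b, b) ⋆ h(c, j, j), j ⋆ c ⋆ b ⋆ l ⋆ j ⋆ j, h((l ⋆ j) ⋆ j, j ⋆ (c ⋆ j) ⋆ l, b ⋆ b))
  Inside:  h(h(h(b, j, l), c ⋆ c, ((l ⋆ b) ⋆ l) ⋆ l), j ⋆ c ⋆ h(c, j, j) ⋆ h(b, j, c) ⋆ c, j)  →  h(h(h(b, j, l), c ⋆ c, b ⋆ l ⋆ l ⋆ l), c ⋆ c ⋆ h(b, j, c) ⋆ h(c, j, j) ⋆ j, j)
  Inside:  h((b ⋆ j) ⋆ l, h(b, b, l), h(j, c, c))  →  h(b ⋆ j ⋆ l, h(b, b, l), h(j, c, c))
  Canonicalize subterm:  h(((c ⋆ b) ⋆ c) ⋆ j, l ⋆ b ⋆ b ⋆ j, h(b, c, c))  →  h(b ⋆ c ⋆ c ⋆ j, b ⋆ b ⋆ j ⋆ l, h(b, c, c))
  Order the arguments:  h(b ⋆ c ⋆ c ⋆ j, b ⋆ b ⋆ j ⋆ l, h(b, c, c)) ⋆ h(b ⋆ j ⋆ l, h(b, b, l), h(j, c, c)) ⋆ h(h(c, j, j) ⋆ h(l, b, b), b ⋆ c ⋆ j ⋆ j ⋆ j ⋆ l, h(j ⋆ j ⋆ l, c ⋆ j ⋆ j ⋆ l, b ⋆ b)) ⋆ h(h(h(b, j, l), c ⋆ c, b ⋆ l ⋆ l ⋆ l), c ⋆ c ⋆ h(b, j, c) ⋆ h(c, j, j) ⋆ j, j) ⋆ j
  Put back:  h(h(b ⋆ c ⋆ c ⋆ j, b ⋆ b ⋆ j ⋆ l, h(b, c, c)) ⋆ h(b ⋆ j ⋆ l, h(b, b, l), h(j, c, c)) ⋆ h(h(c, j, j) ⋆ h(l, b, b), b ⋆ c ⋆ j ⋆ j ⋆ j ⋆ l, h(j ⋆ j ⋆ l, c ⋆ j ⋆ j ⋆ l, b ⋆ b)) ⋆ h(h(h(b, j, l), c ⋆ c, b ⋆ l ⋆ l ⋆ l), c ⋆ c ⋆ h(b, j, c) ⋆ h(c, j, j) ⋆ j, j) ⋆ j, b, c)

Answer: no — h(h(b ⋆ c ⋆ c ⋆ j, b ⋆ b ⋆ j ⋆ l, h(b, c, c)) ⋆ h(b ⋆ j ⋆ l, h(b, b, l), h(j, c, c)) ⋆ h(h(c, j, j) ⋆ h(l, b, b), h(j ⋆ j ⋆ l, c ⋆ j ⋆ j ⋆ l, b ⋆ b), b ⋆ c ⋆ j ⋆ j ⋆ j ⋆ l) ⋆ h(h(h(b, j, l), c ⋆ c, b ⋆ l ⋆ l ⋆ l), c ⋆ c ⋆ h(b, j, c) ⋆ h(c, j, j) ⋆ j, j) ⋆ j, b, c) vs h(h(b ⋆ c ⋆ c ⋆ j, b ⋆ b ⋆ j ⋆ l, h(b, c, c)) ⋆ h(b ⋆ j ⋆ l, h(b, b, l), h(j, c, c)) ⋆ h(h(c, j, j) ⋆ h(l, b, b), b ⋆ c ⋆ j ⋆ j ⋆ j ⋆ l, h(j ⋆ j ⋆ l, c ⋆ j ⋆ j ⋆ l, b ⋆ b)) ⋆ h(h(h(b, j, l), c ⋆ c, b ⋆ l ⋆ l ⋆ l), c ⋆ c ⋆ h(b, j, c) ⋆ h(c, j, j) ⋆ j, j) ⋆ j, b, c)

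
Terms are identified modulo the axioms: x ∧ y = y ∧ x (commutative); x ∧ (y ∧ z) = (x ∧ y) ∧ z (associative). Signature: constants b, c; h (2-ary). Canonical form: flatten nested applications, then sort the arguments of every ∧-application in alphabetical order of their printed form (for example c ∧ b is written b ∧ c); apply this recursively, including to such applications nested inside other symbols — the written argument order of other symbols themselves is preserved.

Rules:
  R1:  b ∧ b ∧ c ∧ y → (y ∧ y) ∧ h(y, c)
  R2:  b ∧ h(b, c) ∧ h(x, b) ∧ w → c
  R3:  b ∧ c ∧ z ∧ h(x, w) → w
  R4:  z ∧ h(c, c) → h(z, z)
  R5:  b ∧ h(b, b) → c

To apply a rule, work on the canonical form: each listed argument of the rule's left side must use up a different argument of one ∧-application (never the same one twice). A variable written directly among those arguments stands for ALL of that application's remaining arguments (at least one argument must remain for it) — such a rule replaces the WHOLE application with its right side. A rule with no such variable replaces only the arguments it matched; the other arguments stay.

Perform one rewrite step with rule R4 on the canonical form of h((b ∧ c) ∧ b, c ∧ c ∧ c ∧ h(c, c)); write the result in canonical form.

Canonical form:  h(b ∧ b ∧ c, c ∧ c ∧ c ∧ h(c, c))
Match R4:  consume h(c, c);  z := c ∧ c ∧ c
Every leftover argument binds to the variable; the entire application is replaced.
Giving:  h(b ∧ b ∧ c, h(c ∧ c ∧ c, c ∧ c ∧ c))

Answer: h(b ∧ b ∧ c, h(c ∧ c ∧ c, c ∧ c ∧ c))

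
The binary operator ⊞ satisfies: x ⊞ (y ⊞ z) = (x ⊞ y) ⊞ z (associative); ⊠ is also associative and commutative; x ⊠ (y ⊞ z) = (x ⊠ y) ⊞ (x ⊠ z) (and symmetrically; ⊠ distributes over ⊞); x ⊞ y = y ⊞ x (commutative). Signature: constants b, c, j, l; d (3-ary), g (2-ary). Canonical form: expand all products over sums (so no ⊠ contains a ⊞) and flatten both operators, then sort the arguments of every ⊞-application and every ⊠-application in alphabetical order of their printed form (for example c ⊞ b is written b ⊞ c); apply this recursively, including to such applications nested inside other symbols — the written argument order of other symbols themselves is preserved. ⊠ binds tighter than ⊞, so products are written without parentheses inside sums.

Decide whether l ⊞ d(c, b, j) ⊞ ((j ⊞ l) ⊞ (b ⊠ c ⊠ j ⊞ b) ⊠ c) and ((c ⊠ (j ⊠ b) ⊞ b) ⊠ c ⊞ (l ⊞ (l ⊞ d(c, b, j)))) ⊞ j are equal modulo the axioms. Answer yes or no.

Answer: yes — both canonical forms are b ⊠ c ⊞ b ⊠ c ⊠ c ⊠ j ⊞ d(c, b, j) ⊞ j ⊞ l ⊞ l

Derivation:
Left:  l ⊞ d(c, b, j) ⊞ ((j ⊞ l) ⊞ (b ⊠ c ⊠ j ⊞ b) ⊠ c)
  Expand products over sums:  l ⊞ d(c, b, j) ⊞ j ⊞ l ⊞ b ⊠ c ⊠ c ⊠ j ⊞ b ⊠ c
  Sort:  b ⊠ c ⊞ b ⊠ c ⊠ c ⊠ j ⊞ d(c, b, j) ⊞ j ⊞ l ⊞ l
Right:  ((c ⊠ (j ⊠ b) ⊞ b) ⊠ c ⊞ (l ⊞ (l ⊞ d(c, b, j)))) ⊞ j
  Expand:  b ⊠ c ⊠ c ⊠ j ⊞ b ⊠ c ⊞ l ⊞ l ⊞ d(c, b, j) ⊞ j
  Sort:  b ⊠ c ⊞ b ⊠ c ⊠ c ⊠ j ⊞ d(c, b, j) ⊞ j ⊞ l ⊞ l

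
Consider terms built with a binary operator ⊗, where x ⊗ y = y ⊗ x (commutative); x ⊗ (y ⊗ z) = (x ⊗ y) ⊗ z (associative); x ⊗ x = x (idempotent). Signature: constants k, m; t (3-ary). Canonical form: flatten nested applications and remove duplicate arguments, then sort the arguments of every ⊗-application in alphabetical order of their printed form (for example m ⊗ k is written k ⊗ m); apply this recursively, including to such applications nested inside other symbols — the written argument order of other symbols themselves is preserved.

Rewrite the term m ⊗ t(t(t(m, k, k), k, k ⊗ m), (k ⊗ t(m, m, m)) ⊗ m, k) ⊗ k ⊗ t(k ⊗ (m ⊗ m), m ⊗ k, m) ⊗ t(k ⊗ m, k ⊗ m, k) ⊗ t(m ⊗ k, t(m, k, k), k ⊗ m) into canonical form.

Answer: k ⊗ m ⊗ t(k ⊗ m, k ⊗ m, k) ⊗ t(k ⊗ m, k ⊗ m, m) ⊗ t(k ⊗ m, t(m, k, k), k ⊗ m) ⊗ t(t(t(m, k, k), k, k ⊗ m), k ⊗ m ⊗ t(m, m, m), k)

Derivation:
Simplify inside:  t(t(t(m, k, k), k, k ⊗ m), (k ⊗ t(m, m, m)) ⊗ m, k)  →  t(t(t(m, k, k), k, k ⊗ m), k ⊗ m ⊗ t(m, m, m), k)
Simplify inside:  t(k ⊗ (m ⊗ m), m ⊗ k, m)  →  t(k ⊗ m, k ⊗ m, m)
Inside:  t(m ⊗ k, t(m, k, k), k ⊗ m)  →  t(k ⊗ m, t(m, k, k), k ⊗ m)
Sort arguments:  k ⊗ m ⊗ t(k ⊗ m, k ⊗ m, k) ⊗ t(k ⊗ m, k ⊗ m, m) ⊗ t(k ⊗ m, t(m, k, k), k ⊗ m) ⊗ t(t(t(m, k, k), k, k ⊗ m), k ⊗ m ⊗ t(m, m, m), k)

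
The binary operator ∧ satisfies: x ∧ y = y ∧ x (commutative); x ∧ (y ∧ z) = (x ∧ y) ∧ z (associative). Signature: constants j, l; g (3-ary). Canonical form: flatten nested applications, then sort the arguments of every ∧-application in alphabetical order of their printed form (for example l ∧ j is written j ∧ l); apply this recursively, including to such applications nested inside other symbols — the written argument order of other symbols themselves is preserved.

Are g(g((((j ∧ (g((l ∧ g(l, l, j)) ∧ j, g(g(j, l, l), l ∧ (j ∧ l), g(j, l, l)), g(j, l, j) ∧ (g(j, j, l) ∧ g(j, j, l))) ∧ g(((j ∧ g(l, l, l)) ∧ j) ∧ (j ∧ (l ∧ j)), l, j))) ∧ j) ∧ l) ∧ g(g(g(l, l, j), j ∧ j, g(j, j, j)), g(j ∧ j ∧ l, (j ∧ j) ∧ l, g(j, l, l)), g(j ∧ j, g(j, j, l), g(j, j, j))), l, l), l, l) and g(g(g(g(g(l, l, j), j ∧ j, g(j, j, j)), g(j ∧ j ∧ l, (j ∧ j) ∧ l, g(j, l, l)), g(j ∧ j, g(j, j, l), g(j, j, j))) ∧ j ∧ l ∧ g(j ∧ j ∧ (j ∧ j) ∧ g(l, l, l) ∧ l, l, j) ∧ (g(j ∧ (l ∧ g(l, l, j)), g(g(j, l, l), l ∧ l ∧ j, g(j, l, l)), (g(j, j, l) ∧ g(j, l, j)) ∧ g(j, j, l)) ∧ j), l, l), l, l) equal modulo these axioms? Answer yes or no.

Answer: yes — both canonical forms are g(g(g(g(g(l, l, j), j ∧ j, g(j, j, j)), g(j ∧ j ∧ l, j ∧ j ∧ l, g(j, l, l)), g(j ∧ j, g(j, j, l), g(j, j, j))) ∧ g(g(l, l, j) ∧ j ∧ l, g(g(j, l, l), j ∧ l ∧ l, g(j, l, l)), g(j, j, l) ∧ g(j, j, l) ∧ g(j, l, j)) ∧ g(g(l, l, l) ∧ j ∧ j ∧ j ∧ j ∧ l, l, j) ∧ j ∧ j ∧ l, l, l), l, l)

Derivation:
Left:  g(g((((j ∧ (g((l ∧ g(l, l, j)) ∧ j, g(g(j, l, l), l ∧ (j ∧ l), g(j, l, l)), g(j, l, j) ∧ (g(j, j, l) ∧ g(j, j, l))) ∧ g(((j ∧ g(l, l, l)) ∧ j) ∧ (j ∧ (l ∧ j)), l, j))) ∧ j) ∧ l) ∧ g(g(g(l, l, j), j ∧ j, g(j, j, j)), g(j ∧ j ∧ l, (j ∧ j) ∧ l, g(j, l, l)), g(j ∧ j, g(j, j, l), g(j, j, j))), l, l), l, l)
  Descend into:  (((j ∧ (g((l ∧ g(l, l, j)) ∧ j, g(g(j, l, l), l ∧ (j ∧ l), g(j, l, l)), g(j, l, j) ∧ (g(j, j, l) ∧ g(j, j, l))) ∧ g(((j ∧ g(l, l, l)) ∧ j) ∧ (j ∧ (l ∧ j)), l, j))) ∧ j) ∧ l) ∧ g(g(g(l, l, j), j ∧ j, g(j, j, j)), g(j ∧ j ∧ l, (j ∧ j) ∧ l, g(j, l, l)), g(j ∧ j, g(j, j, l), g(j, j, j)))
  Un-nest:  j ∧ g((l ∧ g(l, l, j)) ∧ j, g(g(j, l, l), l ∧ (j ∧ l), g(j, l, l)), g(j, l, j) ∧ (g(j, j, l) ∧ g(j, j, l))) ∧ g(((j ∧ g(l, l, l)) ∧ j) ∧ (j ∧ (l ∧ j)), l, j) ∧ j ∧ l ∧ g(g(g(l, l, j), j ∧ j, g(j, j, j)), g(j ∧ j ∧ l, (j ∧ j) ∧ l, g(j, l, l)), g(j ∧ j, g(j, j, l), g(j, j, j)))
  Inside:  g((l ∧ g(l, l, j)) ∧ j, g(g(j, l, l), l ∧ (j ∧ l), g(j, l, l)), g(j, l, j) ∧ (g(j, j, l) ∧ g(j, j, l)))  →  g(g(l, l, j) ∧ j ∧ l, g(g(j, l, l), j ∧ l ∧ l, g(j, l, l)), g(j, j, l) ∧ g(j, j, l) ∧ g(j, l, j))
  Simplify inside:  g(((j ∧ g(l, l, l)) ∧ j) ∧ (j ∧ (l ∧ j)), l, j)  →  g(g(l, l, l) ∧ j ∧ j ∧ j ∧ j ∧ l, l, j)
  Canonicalize subterm:  g(g(g(l, l, j), j ∧ j, g(j, j, j)), g(j ∧ j ∧ l, (j ∧ j) ∧ l, g(j, l, l)), g(j ∧ j, g(j, j, l), g(j, j, j)))  →  g(g(g(l, l, j), j ∧ j, g(j, j, j)), g(j ∧ j ∧ l, j ∧ j ∧ l, g(j, l, l)), g(j ∧ j, g(j, j, l), g(j, j, j)))
  Sort arguments:  g(g(g(l, l, j), j ∧ j, g(j, j, j)), g(j ∧ j ∧ l, j ∧ j ∧ l, g(j, l, l)), g(j ∧ j, g(j, j, l), g(j, j, j))) ∧ g(g(l, l, j) ∧ j ∧ l, g(g(j, l, l), j ∧ l ∧ l, g(j, l, l)), g(j, j, l) ∧ g(j, j, l) ∧ g(j, l, j)) ∧ g(g(l, l, l) ∧ j ∧ j ∧ j ∧ j ∧ l, l, j) ∧ j ∧ j ∧ l
  Reassemble:  g(g(g(g(g(l, l, j), j ∧ j, g(j, j, j)), g(j ∧ j ∧ l, j ∧ j ∧ l, g(j, l, l)), g(j ∧ j, g(j, j, l), g(j, j, j))) ∧ g(g(l, l, j) ∧ j ∧ l, g(g(j, l, l), j ∧ l ∧ l, g(j, l, l)), g(j, j, l) ∧ g(j, j, l) ∧ g(j, l, j)) ∧ g(g(l, l, l) ∧ j ∧ j ∧ j ∧ j ∧ l, l, j) ∧ j ∧ j ∧ l, l, l), l, l)
Right:  g(g(g(g(g(l, l, j), j ∧ j, g(j, j, j)), g(j ∧ j ∧ l, (j ∧ j) ∧ l, g(j, l, l)), g(j ∧ j, g(j, j, l), g(j, j, j))) ∧ j ∧ l ∧ g(j ∧ j ∧ (j ∧ j) ∧ g(l, l, l) ∧ l, l, j) ∧ (g(j ∧ (l ∧ g(l, l, j)), g(g(j, l, l), l ∧ l ∧ j, g(j, l, l)), (g(j, j, l) ∧ g(j, l, j)) ∧ g(j, j, l)) ∧ j), l, l), l, l)
  Descend into:  g(g(g(l, l, j), j ∧ j, g(j, j, j)), g(j ∧ j ∧ l, (j ∧ j) ∧ l, g(j, l, l)), g(j ∧ j, g(j, j, l), g(j, j, j))) ∧ j ∧ l ∧ g(j ∧ j ∧ (j ∧ j) ∧ g(l, l, l) ∧ l, l, j) ∧ (g(j ∧ (l ∧ g(l, l, j)), g(g(j, l, l), l ∧ l ∧ j, g(j, l, l)), (g(j, j, l) ∧ g(j, l, j)) ∧ g(j, j, l)) ∧ j)
  Un-nest:  g(g(g(l, l, j), j ∧ j, g(j, j, j)), g(j ∧ j ∧ l, (j ∧ j) ∧ l, g(j, l, l)), g(j ∧ j, g(j, j, l), g(j, j, j))) ∧ j ∧ l ∧ g(j ∧ j ∧ (j ∧ j) ∧ g(l, l, l) ∧ l, l, j) ∧ g(j ∧ (l ∧ g(l, l, j)), g(g(j, l, l), l ∧ l ∧ j, g(j, l, l)), (g(j, j, l) ∧ g(j, l, j)) ∧ g(j, j, l)) ∧ j
  Canonicalize subterm:  g(g(g(l, l, j), j ∧ j, g(j, j, j)), g(j ∧ j ∧ l, (j ∧ j) ∧ l, g(j, l, l)), g(j ∧ j, g(j, j, l), g(j, j, j)))  →  g(g(g(l, l, j), j ∧ j, g(j, j, j)), g(j ∧ j ∧ l, j ∧ j ∧ l, g(j, l, l)), g(j ∧ j, g(j, j, l), g(j, j, j)))
  Inside:  g(j ∧ j ∧ (j ∧ j) ∧ g(l, l, l) ∧ l, l, j)  →  g(g(l, l, l) ∧ j ∧ j ∧ j ∧ j ∧ l, l, j)
  Simplify inside:  g(j ∧ (l ∧ g(l, l, j)), g(g(j, l, l), l ∧ l ∧ j, g(j, l, l)), (g(j, j, l) ∧ g(j, l, j)) ∧ g(j, j, l))  →  g(g(l, l, j) ∧ j ∧ l, g(g(j, l, l), j ∧ l ∧ l, g(j, l, l)), g(j, j, l) ∧ g(j, j, l) ∧ g(j, l, j))
  Order the arguments:  g(g(g(l, l, j), j ∧ j, g(j, j, j)), g(j ∧ j ∧ l, j ∧ j ∧ l, g(j, l, l)), g(j ∧ j, g(j, j, l), g(j, j, j))) ∧ g(g(l, l, j) ∧ j ∧ l, g(g(j, l, l), j ∧ l ∧ l, g(j, l, l)), g(j, j, l) ∧ g(j, j, l) ∧ g(j, l, j)) ∧ g(g(l, l, l) ∧ j ∧ j ∧ j ∧ j ∧ l, l, j) ∧ j ∧ j ∧ l
  Rebuild:  g(g(g(g(g(l, l, j), j ∧ j, g(j, j, j)), g(j ∧ j ∧ l, j ∧ j ∧ l, g(j, l, l)), g(j ∧ j, g(j, j, l), g(j, j, j))) ∧ g(g(l, l, j) ∧ j ∧ l, g(g(j, l, l), j ∧ l ∧ l, g(j, l, l)), g(j, j, l) ∧ g(j, j, l) ∧ g(j, l, j)) ∧ g(g(l, l, l) ∧ j ∧ j ∧ j ∧ j ∧ l, l, j) ∧ j ∧ j ∧ l, l, l), l, l)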